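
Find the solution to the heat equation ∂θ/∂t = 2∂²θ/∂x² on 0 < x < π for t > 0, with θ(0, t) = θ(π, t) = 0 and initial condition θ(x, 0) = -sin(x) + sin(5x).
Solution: Separating variables: θ = Σ c_n exp(-2n²t) sin(nx). From θ(x,0) = -sin(x) + sin(5x): c_1=-1, c_5=1.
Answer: θ(x, t) = -exp(-2t)sin(x) + exp(-50t)sin(5x)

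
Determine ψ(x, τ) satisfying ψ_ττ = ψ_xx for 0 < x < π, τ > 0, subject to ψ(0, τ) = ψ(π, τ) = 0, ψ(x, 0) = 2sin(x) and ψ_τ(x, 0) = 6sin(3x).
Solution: Separating variables: ψ = Σ [A_n cos(ω_n τ) + B_n sin(ω_n τ)] sin(nx), ω_n = n. From ICs (B_n = velocity coefficient / ω_n): A_1=2, B_3=2.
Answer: ψ(x, τ) = 2sin(x)cos(τ) + 2sin(3x)sin(3τ)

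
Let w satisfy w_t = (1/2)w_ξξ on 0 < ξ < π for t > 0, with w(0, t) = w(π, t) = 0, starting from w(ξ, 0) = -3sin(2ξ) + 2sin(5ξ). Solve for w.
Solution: Using separation of variables w = X(ξ)T(t):
Eigenfunctions: sin(nξ), n = 1, 2, 3, ...
General solution: w(ξ, t) = Σ c_n sin(nξ) exp(-n² t/2)
Matching w(ξ,0) = -3sin(2ξ) + 2sin(5ξ) term by term: c_2=-3, c_5=2.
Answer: w(ξ, t) = -3exp(-2t)sin(2ξ) + 2exp(-25t/2)sin(5ξ)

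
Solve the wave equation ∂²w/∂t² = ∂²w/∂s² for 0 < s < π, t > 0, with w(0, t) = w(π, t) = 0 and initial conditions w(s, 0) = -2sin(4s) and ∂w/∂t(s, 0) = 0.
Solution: Separating variables: w = Σ [A_n cos(ω_n t) + B_n sin(ω_n t)] sin(ns), ω_n = n. From ICs: A_4=-2.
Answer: w(s, t) = -2sin(4s)cos(4t)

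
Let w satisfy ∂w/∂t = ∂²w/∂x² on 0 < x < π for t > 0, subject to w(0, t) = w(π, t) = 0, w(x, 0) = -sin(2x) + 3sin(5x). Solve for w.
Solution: Using separation of variables w = X(x)T(t):
Eigenfunctions: sin(nx), n = 1, 2, 3, ...
General solution: w(x, t) = Σ c_n sin(nx) exp(-n² t)
Matching w(x,0) = -sin(2x) + 3sin(5x) term by term: c_2=-1, c_5=3.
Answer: w(x, t) = -exp(-4t)sin(2x) + 3exp(-25t)sin(5x)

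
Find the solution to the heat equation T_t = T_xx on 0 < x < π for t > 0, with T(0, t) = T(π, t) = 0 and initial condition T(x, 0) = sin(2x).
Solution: Using separation of variables T = X(x)G(t):
Eigenfunctions: sin(nx), n = 1, 2, 3, ...
General solution: T(x, t) = Σ c_n sin(nx) exp(-n² t)
Matching T(x,0) = sin(2x) term by term: c_2=1.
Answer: T(x, t) = exp(-4t)sin(2x)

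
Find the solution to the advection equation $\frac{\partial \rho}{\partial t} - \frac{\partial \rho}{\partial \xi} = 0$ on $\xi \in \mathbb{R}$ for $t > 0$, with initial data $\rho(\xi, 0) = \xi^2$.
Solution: By characteristics ($d\xi/dt = -1$), $\rho(\xi,t) = f(\xi + t)$ with $f = \rho( \cdot , 0)$.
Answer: $\rho(\xi, t) = \xi^2 + 2 \xi t + t^2$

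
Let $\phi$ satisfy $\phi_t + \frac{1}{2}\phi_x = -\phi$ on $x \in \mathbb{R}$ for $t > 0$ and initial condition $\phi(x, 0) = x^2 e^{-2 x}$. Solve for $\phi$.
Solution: Substitute $\phi = e^{-2x}u$, i.e. $u = e^{2x}\phi$.
By the product rule, $\phi_x = e^{-2x}(u_x - 2u)$, $\phi_t = e^{-2x}u_t$.
Substituting into the PDE and dividing by $e^{-2x}$: $u_t + \frac{1}{2}(u_x - 2u) = -u$.
The lower-order terms cancel, leaving the standard advection equation $u_t + \frac{1}{2}u_x = 0$.
Initial data for $u$: $u(x,0) = e^{2x}\phi(x,0) = x^2$.
Solve for $u$:
  By method of characteristics (waves move right with speed 1/2):
  Along characteristics $x - \frac{1}{2}t =$ const, $u$ is constant, so $u(x,t) = f(x - \frac{1}{2}t)$ with $f = u( \cdot , 0)$.
Hence $u(x,t) = \frac{1}{4} t^2 - t x + x^2$.
Transform back: $\phi(x,t) = e^{-2x}u(x,t)$.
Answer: $\phi(x, t) = \frac{1}{4} t^2 e^{-2 x} -  t x e^{-2 x} + x^2 e^{-2 x}$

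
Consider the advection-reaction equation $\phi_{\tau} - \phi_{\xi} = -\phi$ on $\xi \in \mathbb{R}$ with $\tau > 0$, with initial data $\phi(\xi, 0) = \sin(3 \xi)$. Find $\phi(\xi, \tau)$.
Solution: Substitute $\phi = e^{-\tau}u$.
Then $\phi_{\tau} = e^{-\tau}(u_{\tau} - u)$, $\phi_{\xi} = e^{-\tau}u_{\xi}$; substituting and dividing by $e^{-\tau}$, the lower-order terms cancel: $u_{\tau} - u_{\xi} = 0$ (standard advection equation).
Data for $u$: $u(\xi,0) = \phi(\xi,0) = \sin(3 \xi)$.
By characteristics ($d\xi/d\tau = -1$), $u(\xi,\tau) = f(\xi + \tau)$ with $f = u( \cdot , 0)$.
So $u(\xi,\tau) = \sin(3 \xi + 3 \tau)$, and $\phi(\xi,\tau) = e^{-\tau}u(\xi,\tau)$.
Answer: $\phi(\xi, \tau) = e^{-\tau} \sin(3 \tau + 3 \xi)$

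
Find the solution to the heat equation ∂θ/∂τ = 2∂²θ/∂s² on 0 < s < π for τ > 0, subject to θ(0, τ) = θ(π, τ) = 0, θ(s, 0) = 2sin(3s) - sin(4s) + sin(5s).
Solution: Separating variables: θ = Σ c_n exp(-2n²τ) sin(ns). From θ(s,0) = 2sin(3s) - sin(4s) + sin(5s): c_3=2, c_4=-1, c_5=1.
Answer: θ(s, τ) = 2exp(-18τ)sin(3s) - exp(-32τ)sin(4s) + exp(-50τ)sin(5s)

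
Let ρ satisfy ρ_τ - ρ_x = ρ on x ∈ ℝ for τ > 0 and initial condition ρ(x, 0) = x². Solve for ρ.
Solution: Substitute ρ = exp(τ)u.
Then ρ_τ = exp(τ)(u_τ + u), ρ_x = exp(τ)u_x; substituting and dividing by exp(τ), the lower-order terms cancel: u_τ - u_x = 0 (standard advection equation).
Data for u: u(x,0) = ρ(x,0) = x².
By characteristics (dx/dτ = -1), u(x,τ) = f(x + τ) with f = u(·, 0).
So u(x,τ) = x² + 2xτ + τ², and ρ(x,τ) = exp(τ)u(x,τ).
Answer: ρ(x, τ) = x²exp(τ) + 2xτexp(τ) + τ²exp(τ)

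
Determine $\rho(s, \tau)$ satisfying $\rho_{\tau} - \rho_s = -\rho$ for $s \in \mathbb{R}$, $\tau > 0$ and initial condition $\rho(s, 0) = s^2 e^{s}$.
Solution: Substitute $\rho = e^{s}u$, i.e. $u = e^{-s}\rho$.
By the product rule, $\rho_s = e^{s}(u_s + u)$, $\rho_{\tau} = e^{s}u_{\tau}$.
Substituting into the PDE and dividing by $e^{s}$: $u_{\tau} - (u_s + u) = -u$.
The lower-order terms cancel, leaving the standard advection equation $u_{\tau} - u_s = 0$.
Initial data for $u$: $u(s,0) = e^{-s}\rho(s,0) = s^2$.
Solve for $u$:
  By method of characteristics (waves move left with speed 1):
  Along characteristics $s + \tau =$ const, $u$ is constant, so $u(s,\tau) = f(s + \tau)$ with $f = u( \cdot , 0)$.
Hence $u(s,\tau) = s^2 + 2 s \tau + \tau^2$.
Transform back: $\rho(s,\tau) = e^{s}u(s,\tau)$.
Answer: $\rho(s, \tau) = \tau^2 e^{s} + 2 \tau s e^{s} + s^2 e^{s}$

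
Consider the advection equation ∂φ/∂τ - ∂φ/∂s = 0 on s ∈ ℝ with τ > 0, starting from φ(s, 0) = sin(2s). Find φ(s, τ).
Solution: By method of characteristics (waves move left with speed 1):
Along characteristics s + τ = const, φ is constant, so φ(s,τ) = f(s + τ) with f = φ(·, 0).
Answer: φ(s, τ) = sin(2s + 2τ)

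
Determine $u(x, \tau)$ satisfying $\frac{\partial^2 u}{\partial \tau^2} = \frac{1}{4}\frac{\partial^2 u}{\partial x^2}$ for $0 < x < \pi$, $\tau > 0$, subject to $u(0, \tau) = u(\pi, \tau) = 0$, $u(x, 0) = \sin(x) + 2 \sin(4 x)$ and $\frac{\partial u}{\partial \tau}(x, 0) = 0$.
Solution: Separating variables: $u = \sum [A_n \cos(\omega_n \tau) + B_n \sin(\omega_n \tau)] \sin(nx)$, $\omega_n = n/2$. From ICs: $A_1=1, A_4=2$.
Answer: $u(x, \tau) = \sin(x) \cos(\tau/2) + 2 \sin(4 x) \cos(2 \tau)$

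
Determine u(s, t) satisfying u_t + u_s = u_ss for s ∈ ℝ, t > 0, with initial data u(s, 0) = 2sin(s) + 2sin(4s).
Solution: Change to a moving frame: let η = s - t, σ = t and write u(s,t) = w(η,σ).
By the chain rule u_t = w_σ - w_η, u_s = w_η, u_ss = w_ηη.
Then u_t + u_s = w_σ: the advection term cancels and the PDE becomes the heat equation w_σ = w_ηη on η ∈ ℝ.
Initial data: w(η,0) = u(η,0) = 2sin(η) + 2sin(4η).
On η ∈ ℝ each mode satisfies (sin(nη))″ = -n² sin(nη), so exp(-n²σ) sin(nη) solves the heat equation; by superposition w(η,σ) = Σ c_n exp(-n²σ) sin(nη).
Reading off the coefficients: c_1=2, c_4=2, so w(η,σ) = 2exp(-σ)sin(η) + 2exp(-16σ)sin(4η).
Substituting back η = s - t, σ = t: u(s,t) = w(s - t, t).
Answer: u(s, t) = 2exp(-t)sin(s - t) + 2exp(-16t)sin(4s - 4t)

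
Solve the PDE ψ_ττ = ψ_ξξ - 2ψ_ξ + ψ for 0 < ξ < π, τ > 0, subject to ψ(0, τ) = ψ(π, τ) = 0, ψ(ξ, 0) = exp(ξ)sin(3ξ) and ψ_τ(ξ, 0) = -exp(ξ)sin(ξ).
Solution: Substitute ψ = exp(ξ)u, i.e. u = exp(-ξ)ψ.
By the product rule, ψ_ξ = exp(ξ)(u_ξ + u), ψ_ξξ = exp(ξ)(u_ξξ + 2u_ξ + u), ψ_ττ = exp(ξ)u_ττ.
Substituting into the PDE and dividing by exp(ξ): u_ττ = (u_ξξ + 2u_ξ + u) - 2(u_ξ + u) + u.
The lower-order terms cancel, leaving the standard wave equation u_ττ = u_ξξ.
Initial data for u: u(ξ,0) = exp(-ξ)ψ(ξ,0) = sin(3ξ); u_τ(ξ,0) = exp(-ξ)ψ_τ(ξ,0) = -sin(ξ). The boundary conditions carry over: u(0,τ) = u(π,τ) = 0.
Solve for u:
  Using separation of variables u = X(ξ)T(τ):
  Eigenfunctions: sin(nξ), n = 1, 2, 3, ...
  General solution: u(ξ, τ) = Σ [A_n cos(n τ) + B_n sin(n τ)] sin(nξ)
  From u(ξ,0) = sin(3ξ): A_3=1. From u_τ(ξ,0) = -sin(ξ), using u_τ(ξ,0) = Σ ω_n B_n sin(nξ) with ω_n = n: B_1 = (-1)/1 = -1.
Hence u(ξ,τ) = -sin(ξ)sin(τ) + sin(3ξ)cos(3τ).
Transform back: ψ(ξ,τ) = exp(ξ)u(ξ,τ).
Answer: ψ(ξ, τ) = -exp(ξ)sin(ξ)sin(τ) + exp(ξ)sin(3ξ)cos(3τ)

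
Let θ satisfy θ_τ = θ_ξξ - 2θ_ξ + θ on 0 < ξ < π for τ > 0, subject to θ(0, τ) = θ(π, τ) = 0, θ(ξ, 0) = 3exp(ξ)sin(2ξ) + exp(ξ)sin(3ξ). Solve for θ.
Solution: Substitute θ = exp(ξ)u.
Then θ_ξ = exp(ξ)(u_ξ + u), θ_ξξ = exp(ξ)(u_ξξ + 2u_ξ + u), θ_τ = exp(ξ)u_τ; substituting and dividing by exp(ξ), the lower-order terms cancel: u_τ = u_ξξ (standard heat equation).
Data for u: u(ξ,0) = exp(-ξ)θ(ξ,0) = 3sin(2ξ) + sin(3ξ). The boundary conditions carry over: u(0,τ) = u(π,τ) = 0.
Separating variables: u = Σ c_n exp(-n²τ) sin(nξ). From u(ξ,0) = 3sin(2ξ) + sin(3ξ): c_2=3, c_3=1.
So u(ξ,τ) = 3exp(-4τ)sin(2ξ) + exp(-9τ)sin(3ξ), and θ(ξ,τ) = exp(ξ)u(ξ,τ).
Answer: θ(ξ, τ) = 3exp(ξ)exp(-4τ)sin(2ξ) + exp(ξ)exp(-9τ)sin(3ξ)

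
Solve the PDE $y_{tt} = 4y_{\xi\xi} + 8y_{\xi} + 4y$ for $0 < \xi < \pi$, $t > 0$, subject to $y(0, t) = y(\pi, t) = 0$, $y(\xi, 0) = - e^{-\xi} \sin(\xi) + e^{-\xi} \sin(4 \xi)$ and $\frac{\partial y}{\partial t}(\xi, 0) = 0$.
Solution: Substitute $y = e^{-\xi}u$.
Then $y_{\xi} = e^{-\xi}(u_{\xi} - u)$, $y_{\xi\xi} = e^{-\xi}(u_{\xi\xi} - 2u_{\xi} + u)$, $y_{tt} = e^{-\xi}u_{tt}$; substituting and dividing by $e^{-\xi}$, the lower-order terms cancel: $u_{tt} = 4u_{\xi\xi}$ (standard wave equation).
Data for $u$: $u(\xi,0) = e^{\xi}y(\xi,0) = - \sin(\xi) + \sin(4 \xi)$; $u_t(\xi,0) = e^{\xi}y_t(\xi,0) = 0$. The boundary conditions carry over: $u(0,t) = u(\pi,t) = 0$.
Separating variables: $u = \sum [A_n \cos(\omega_n t) + B_n \sin(\omega_n t)] \sin(n\xi)$, $\omega_n = 2n$. From ICs: $A_1=-1, A_4=1$.
So $u(\xi,t) = - \sin(\xi) \cos(2 t) + \sin(4 \xi) \cos(8 t)$, and $y(\xi,t) = e^{-\xi}u(\xi,t)$.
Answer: $y(\xi, t) = - e^{-\xi} \sin(\xi) \cos(2 t) + e^{-\xi} \sin(4 \xi) \cos(8 t)$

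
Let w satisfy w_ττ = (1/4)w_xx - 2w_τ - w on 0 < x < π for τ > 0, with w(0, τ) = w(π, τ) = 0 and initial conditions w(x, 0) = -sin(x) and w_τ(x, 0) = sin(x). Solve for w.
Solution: Substitute w = exp(-τ)u, i.e. u = exp(τ)w.
By the product rule, w_τ = exp(-τ)(u_τ - u), w_ττ = exp(-τ)(u_ττ - 2u_τ + u), w_xx = exp(-τ)u_xx.
Substituting into the PDE and dividing by exp(-τ): u_ττ - 2u_τ + u = (1/4)u_xx - 2(u_τ - u) - u.
The lower-order terms cancel, leaving the standard wave equation u_ττ = (1/4)u_xx.
Initial data for u: u(x,0) = w(x,0) = -sin(x); u_τ(x,0) = w_τ(x,0) + w(x,0) = 0. The boundary conditions carry over: u(0,τ) = u(π,τ) = 0.
Solve for u:
  Using separation of variables u = X(x)T(τ):
  Eigenfunctions: sin(nx), n = 1, 2, 3, ...
  General solution: u(x, τ) = Σ [A_n cos(n τ/2) + B_n sin(n τ/2)] sin(nx)
  From u(x,0) = -sin(x): A_1=-1. From u_τ(x,0) = 0: all B_n = 0.
Hence u(x,τ) = -sin(x)cos(τ/2).
Transform back: w(x,τ) = exp(-τ)u(x,τ).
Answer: w(x, τ) = -exp(-τ)sin(x)cos(τ/2)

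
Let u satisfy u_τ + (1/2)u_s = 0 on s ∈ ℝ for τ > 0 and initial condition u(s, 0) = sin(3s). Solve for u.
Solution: By characteristics (ds/dτ = 1/2), u(s,τ) = f(s - (1/2)τ) with f = u(·, 0).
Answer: u(s, τ) = sin(3s - 3τ/2)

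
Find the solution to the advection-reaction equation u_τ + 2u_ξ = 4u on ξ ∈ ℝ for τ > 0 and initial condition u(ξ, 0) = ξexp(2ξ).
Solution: Substitute u = exp(2ξ)w.
Then u_ξ = exp(2ξ)(w_ξ + 2w), u_τ = exp(2ξ)w_τ; substituting and dividing by exp(2ξ), the lower-order terms cancel: w_τ + 2w_ξ = 0 (standard advection equation).
Data for w: w(ξ,0) = exp(-2ξ)u(ξ,0) = ξ.
By characteristics (dξ/dτ = 2), w(ξ,τ) = f(ξ - 2τ) with f = w(·, 0).
So w(ξ,τ) = ξ - 2τ, and u(ξ,τ) = exp(2ξ)w(ξ,τ).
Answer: u(ξ, τ) = ξexp(2ξ) - 2τexp(2ξ)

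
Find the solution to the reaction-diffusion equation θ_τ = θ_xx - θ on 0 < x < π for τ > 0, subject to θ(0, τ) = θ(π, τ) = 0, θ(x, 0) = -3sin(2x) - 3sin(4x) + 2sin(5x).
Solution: Substitute θ = exp(-τ)u.
Then θ_τ = exp(-τ)(u_τ - u), θ_xx = exp(-τ)u_xx; substituting and dividing by exp(-τ), the lower-order terms cancel: u_τ = u_xx (standard heat equation).
Data for u: u(x,0) = θ(x,0) = -3sin(2x) - 3sin(4x) + 2sin(5x). The boundary conditions carry over: u(0,τ) = u(π,τ) = 0.
Separating variables: u = Σ c_n exp(-n²τ) sin(nx). From u(x,0) = -3sin(2x) - 3sin(4x) + 2sin(5x): c_2=-3, c_4=-3, c_5=2.
So u(x,τ) = -3exp(-4τ)sin(2x) - 3exp(-16τ)sin(4x) + 2exp(-25τ)sin(5x), and θ(x,τ) = exp(-τ)u(x,τ).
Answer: θ(x, τ) = -3exp(-5τ)sin(2x) - 3exp(-17τ)sin(4x) + 2exp(-26τ)sin(5x)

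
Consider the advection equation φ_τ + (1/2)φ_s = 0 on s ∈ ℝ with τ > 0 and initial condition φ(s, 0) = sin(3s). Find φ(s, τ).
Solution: By method of characteristics (waves move right with speed 1/2):
Along characteristics s - (1/2)τ = const, φ is constant, so φ(s,τ) = f(s - (1/2)τ) with f = φ(·, 0).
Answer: φ(s, τ) = sin(3s - 3τ/2)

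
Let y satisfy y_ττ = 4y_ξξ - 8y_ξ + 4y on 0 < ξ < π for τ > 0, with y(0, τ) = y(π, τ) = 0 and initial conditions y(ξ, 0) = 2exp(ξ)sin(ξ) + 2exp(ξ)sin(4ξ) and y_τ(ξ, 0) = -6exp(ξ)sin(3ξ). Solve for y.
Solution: Substitute y = exp(ξ)u, i.e. u = exp(-ξ)y.
By the product rule, y_ξ = exp(ξ)(u_ξ + u), y_ξξ = exp(ξ)(u_ξξ + 2u_ξ + u), y_ττ = exp(ξ)u_ττ.
Substituting into the PDE and dividing by exp(ξ): u_ττ = 4(u_ξξ + 2u_ξ + u) - 8(u_ξ + u) + 4u.
The lower-order terms cancel, leaving the standard wave equation u_ττ = 4u_ξξ.
Initial data for u: u(ξ,0) = exp(-ξ)y(ξ,0) = 2sin(ξ) + 2sin(4ξ); u_τ(ξ,0) = exp(-ξ)y_τ(ξ,0) = -6sin(3ξ). The boundary conditions carry over: u(0,τ) = u(π,τ) = 0.
Solve for u:
  Using separation of variables u = X(ξ)T(τ):
  Eigenfunctions: sin(nξ), n = 1, 2, 3, ...
  General solution: u(ξ, τ) = Σ [A_n cos(2n τ) + B_n sin(2n τ)] sin(nξ)
  From u(ξ,0) = 2sin(ξ) + 2sin(4ξ): A_1=2, A_4=2. From u_τ(ξ,0) = -6sin(3ξ), using u_τ(ξ,0) = Σ ω_n B_n sin(nξ) with ω_n = 2n: B_3 = (-6)/6 = -1.
Hence u(ξ,τ) = 2sin(ξ)cos(2τ) - sin(3ξ)sin(6τ) + 2sin(4ξ)cos(8τ).
Transform back: y(ξ,τ) = exp(ξ)u(ξ,τ).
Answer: y(ξ, τ) = 2exp(ξ)sin(ξ)cos(2τ) - exp(ξ)sin(3ξ)sin(6τ) + 2exp(ξ)sin(4ξ)cos(8τ)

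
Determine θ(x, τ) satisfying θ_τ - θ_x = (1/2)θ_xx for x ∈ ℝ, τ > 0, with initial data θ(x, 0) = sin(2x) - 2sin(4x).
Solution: Change to a moving frame: let η = x + τ, σ = τ and write θ(x,τ) = u(η,σ).
By the chain rule θ_τ = u_σ + u_η, θ_x = u_η, θ_xx = u_ηη.
Then θ_τ - θ_x = u_σ: the advection term cancels and the PDE becomes the heat equation u_σ = (1/2)u_ηη on η ∈ ℝ.
Initial data: u(η,0) = θ(η,0) = sin(2η) - 2sin(4η).
On η ∈ ℝ each mode satisfies (sin(nη))″ = -n² sin(nη), so exp(-n²σ/2) sin(nη) solves the heat equation; by superposition u(η,σ) = Σ c_n exp(-n²σ/2) sin(nη).
Reading off the coefficients: c_2=1, c_4=-2, so u(η,σ) = exp(-2σ)sin(2η) - 2exp(-8σ)sin(4η).
Substituting back η = x + τ, σ = τ: θ(x,τ) = u(x + τ, τ).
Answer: θ(x, τ) = exp(-2τ)sin(2x + 2τ) - 2exp(-8τ)sin(4x + 4τ)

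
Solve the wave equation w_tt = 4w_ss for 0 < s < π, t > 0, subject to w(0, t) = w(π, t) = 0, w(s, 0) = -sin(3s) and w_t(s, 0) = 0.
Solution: Using separation of variables w = X(s)T(t):
Eigenfunctions: sin(ns), n = 1, 2, 3, ...
General solution: w(s, t) = Σ [A_n cos(2n t) + B_n sin(2n t)] sin(ns)
From w(s,0) = -sin(3s): A_3=-1. From w_t(s,0) = 0: all B_n = 0.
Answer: w(s, t) = -sin(3s)cos(6t)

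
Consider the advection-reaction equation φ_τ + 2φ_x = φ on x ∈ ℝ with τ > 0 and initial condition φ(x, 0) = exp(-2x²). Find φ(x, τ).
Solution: Substitute φ = exp(τ)u, i.e. u = exp(-τ)φ.
By the product rule, φ_τ = exp(τ)(u_τ + u), φ_x = exp(τ)u_x.
Substituting into the PDE and dividing by exp(τ): u_τ + u + 2u_x = u.
The lower-order terms cancel, leaving the standard advection equation u_τ + 2u_x = 0.
Initial data for u: u(x,0) = φ(x,0) = exp(-2x²).
Solve for u:
  By method of characteristics (waves move right with speed 2):
  Along characteristics x - 2τ = const, u is constant, so u(x,τ) = f(x - 2τ) with f = u(·, 0).
Hence u(x,τ) = exp(-2(x - 2τ)²).
Transform back: φ(x,τ) = exp(τ)u(x,τ).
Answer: φ(x, τ) = exp(τ)exp(-2(x - 2τ)²)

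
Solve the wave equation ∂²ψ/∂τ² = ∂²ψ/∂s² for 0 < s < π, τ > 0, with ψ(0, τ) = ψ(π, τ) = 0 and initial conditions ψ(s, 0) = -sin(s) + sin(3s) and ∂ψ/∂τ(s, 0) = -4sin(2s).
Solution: Using separation of variables ψ = X(s)T(τ):
Eigenfunctions: sin(ns), n = 1, 2, 3, ...
General solution: ψ(s, τ) = Σ [A_n cos(n τ) + B_n sin(n τ)] sin(ns)
From ψ(s,0) = -sin(s) + sin(3s): A_1=-1, A_3=1. From ψ_τ(s,0) = -4sin(2s), using ψ_τ(s,0) = Σ ω_n B_n sin(ns) with ω_n = n: B_2 = (-4)/2 = -2.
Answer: ψ(s, τ) = -sin(s)cos(τ) - 2sin(2s)sin(2τ) + sin(3s)cos(3τ)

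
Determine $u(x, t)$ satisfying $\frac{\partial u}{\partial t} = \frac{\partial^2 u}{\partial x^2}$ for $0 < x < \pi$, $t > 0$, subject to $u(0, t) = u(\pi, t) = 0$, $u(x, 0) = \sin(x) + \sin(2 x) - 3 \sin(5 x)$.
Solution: Using separation of variables $u = X(x)T(t)$:
Eigenfunctions: $\sin(nx)$, $n = 1, 2, 3, \ldots$
General solution: $u(x, t) = \sum c_n \sin(nx) e^{-n^2 t}$
Matching $u(x,0) = \sin(x) + \sin(2 x) - 3 \sin(5 x)$ term by term: $c_1=1, c_2=1, c_5=-3$.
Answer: $u(x, t) = e^{-t} \sin(x) + e^{-4 t} \sin(2 x) - 3 e^{-25 t} \sin(5 x)$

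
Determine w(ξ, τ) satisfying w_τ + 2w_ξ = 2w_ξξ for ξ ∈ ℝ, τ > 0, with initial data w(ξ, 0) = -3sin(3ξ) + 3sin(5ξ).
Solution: Moving frame: η = ξ - 2τ, σ = τ, w = u(η,σ), so w_τ = u_σ - 2u_η and w_ξξ = u_ηη.
Hence w_τ + 2w_ξ = u_σ and the PDE becomes the heat equation u_σ = 2u_ηη on η ∈ ℝ.
Initial data: u(η,0) = w(η,0) = -3sin(3η) + 3sin(5η). Each mode sin(nη) decays as exp(-2n²σ) on ℝ, so u(η,σ) = Σ c_n exp(-2n²σ) sin(nη) with c_3=-3, c_5=3: u(η,σ) = -3exp(-18σ)sin(3η) + 3exp(-50σ)sin(5η).
Substituting back: w(ξ,τ) = u(ξ - 2τ, τ).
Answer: w(ξ, τ) = -3exp(-18τ)sin(3ξ - 6τ) + 3exp(-50τ)sin(5ξ - 10τ)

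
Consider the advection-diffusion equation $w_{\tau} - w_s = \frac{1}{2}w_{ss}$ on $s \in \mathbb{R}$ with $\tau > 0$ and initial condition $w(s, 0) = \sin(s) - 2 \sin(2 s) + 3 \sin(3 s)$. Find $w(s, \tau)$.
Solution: Change to a moving frame: let $\eta = s + \tau$, $\sigma = \tau$ and write $w(s,\tau) = u(\eta,\sigma)$.
By the chain rule $w_{\tau} = u_{\sigma} + u_{\eta}$, $w_s = u_{\eta}$, $w_{ss} = u_{\eta\eta}$.
Then $w_{\tau} - w_s = u_{\sigma}$: the advection term cancels and the PDE becomes the heat equation $u_{\sigma} = \frac{1}{2}u_{\eta\eta}$ on $\eta \in \mathbb{R}$.
Initial data: $u(\eta,0) = w(\eta,0) = \sin(\eta) - 2 \sin(2 \eta) + 3 \sin(3 \eta)$.
On $\eta \in \mathbb{R}$ each mode satisfies $(\sin(n\eta))'' = -n^2 \sin(n\eta)$, so $e^{-n^2\sigma/2} \sin(n\eta)$ solves the heat equation; by superposition $u(\eta,\sigma) = \sum c_n e^{-n^2\sigma/2} \sin(n\eta)$.
Reading off the coefficients: $c_1=1, c_2=-2, c_3=3$, so $u(\eta,\sigma) = -2 e^{-2 \sigma} \sin(2 \eta) + e^{-\sigma/2} \sin(\eta) + 3 e^{-9 \sigma/2} \sin(3 \eta)$.
Substituting back $\eta = s + \tau$, $\sigma = \tau$: $w(s,\tau) = u(s + \tau, \tau)$.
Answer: $w(s, \tau) = -2 e^{-2 \tau} \sin(2 \tau + 2 s) + e^{-\tau/2} \sin(\tau + s) + 3 e^{-9 \tau/2} \sin(3 \tau + 3 s)$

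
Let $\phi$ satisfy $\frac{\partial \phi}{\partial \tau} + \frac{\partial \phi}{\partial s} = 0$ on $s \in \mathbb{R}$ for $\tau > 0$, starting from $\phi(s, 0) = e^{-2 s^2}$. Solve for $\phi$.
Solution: By characteristics ($ds/d\tau = 1$), $\phi(s,\tau) = f(s - \tau)$ with $f = \phi( \cdot , 0)$.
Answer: $\phi(s, \tau) = e^{-2 (-\tau + s)^2}$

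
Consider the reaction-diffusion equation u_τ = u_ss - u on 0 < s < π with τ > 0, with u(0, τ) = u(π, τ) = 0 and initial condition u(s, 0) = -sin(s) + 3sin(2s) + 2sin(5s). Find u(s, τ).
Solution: Substitute u = exp(-τ)w, i.e. w = exp(τ)u.
By the product rule, u_τ = exp(-τ)(w_τ - w), u_ss = exp(-τ)w_ss.
Substituting into the PDE and dividing by exp(-τ): w_τ - w = w_ss - w.
The lower-order terms cancel, leaving the standard heat equation w_τ = w_ss.
Initial data for w: w(s,0) = u(s,0) = -sin(s) + 3sin(2s) + 2sin(5s). The boundary conditions carry over: w(0,τ) = w(π,τ) = 0.
Solve for w:
  Using separation of variables w = X(s)T(τ):
  Eigenfunctions: sin(ns), n = 1, 2, 3, ...
  General solution: w(s, τ) = Σ c_n sin(ns) exp(-n² τ)
  Matching w(s,0) = -sin(s) + 3sin(2s) + 2sin(5s) term by term: c_1=-1, c_2=3, c_5=2.
Hence w(s,τ) = -exp(-τ)sin(s) + 3exp(-4τ)sin(2s) + 2exp(-25τ)sin(5s).
Transform back: u(s,τ) = exp(-τ)w(s,τ).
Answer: u(s, τ) = -exp(-2τ)sin(s) + 3exp(-5τ)sin(2s) + 2exp(-26τ)sin(5s)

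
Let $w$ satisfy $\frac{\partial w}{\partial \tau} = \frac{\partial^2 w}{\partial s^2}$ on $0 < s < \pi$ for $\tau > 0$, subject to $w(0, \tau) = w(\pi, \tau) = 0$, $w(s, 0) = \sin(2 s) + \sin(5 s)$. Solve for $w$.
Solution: Separating variables: $w = \sum c_n e^{-n^2\tau} \sin(ns)$. From $w(s,0) = \sin(2 s) + \sin(5 s)$: $c_2=1, c_5=1$.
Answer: $w(s, \tau) = e^{-4 \tau} \sin(2 s) + e^{-25 \tau} \sin(5 s)$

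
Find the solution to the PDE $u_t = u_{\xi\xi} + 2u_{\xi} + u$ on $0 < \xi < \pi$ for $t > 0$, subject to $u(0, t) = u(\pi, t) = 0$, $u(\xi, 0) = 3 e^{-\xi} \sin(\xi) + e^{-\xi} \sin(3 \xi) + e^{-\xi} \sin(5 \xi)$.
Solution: Substitute $u = e^{-\xi}w$.
Then $u_{\xi} = e^{-\xi}(w_{\xi} - w)$, $u_{\xi\xi} = e^{-\xi}(w_{\xi\xi} - 2w_{\xi} + w)$, $u_t = e^{-\xi}w_t$; substituting and dividing by $e^{-\xi}$, the lower-order terms cancel: $w_t = w_{\xi\xi}$ (standard heat equation).
Data for $w$: $w(\xi,0) = e^{\xi}u(\xi,0) = 3 \sin(\xi) + \sin(3 \xi) + \sin(5 \xi)$. The boundary conditions carry over: $w(0,t) = w(\pi,t) = 0$.
Separating variables: $w = \sum c_n e^{-n^2t} \sin(n\xi)$. From $w(\xi,0) = 3 \sin(\xi) + \sin(3 \xi) + \sin(5 \xi)$: $c_1=3, c_3=1, c_5=1$.
So $w(\xi,t) = 3 e^{-t} \sin(\xi) + e^{-9 t} \sin(3 \xi) + e^{-25 t} \sin(5 \xi)$, and $u(\xi,t) = e^{-\xi}w(\xi,t)$.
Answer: $u(\xi, t) = 3 e^{-\xi} e^{-t} \sin(\xi) + e^{-\xi} e^{-9 t} \sin(3 \xi) + e^{-\xi} e^{-25 t} \sin(5 \xi)$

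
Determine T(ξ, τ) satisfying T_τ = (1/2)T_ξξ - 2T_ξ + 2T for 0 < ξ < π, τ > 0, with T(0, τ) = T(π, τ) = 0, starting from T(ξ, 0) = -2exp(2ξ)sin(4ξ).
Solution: Substitute T = exp(2ξ)u, i.e. u = exp(-2ξ)T.
By the product rule, T_ξ = exp(2ξ)(u_ξ + 2u), T_ξξ = exp(2ξ)(u_ξξ + 4u_ξ + 4u), T_τ = exp(2ξ)u_τ.
Substituting into the PDE and dividing by exp(2ξ): u_τ = (1/2)(u_ξξ + 4u_ξ + 4u) - 2(u_ξ + 2u) + 2u.
The lower-order terms cancel, leaving the standard heat equation u_τ = (1/2)u_ξξ.
Initial data for u: u(ξ,0) = exp(-2ξ)T(ξ,0) = -2sin(4ξ). The boundary conditions carry over: u(0,τ) = u(π,τ) = 0.
Solve for u:
  Using separation of variables u = X(ξ)G(τ):
  Eigenfunctions: sin(nξ), n = 1, 2, 3, ...
  General solution: u(ξ, τ) = Σ c_n sin(nξ) exp(-n² τ/2)
  Matching u(ξ,0) = -2sin(4ξ) term by term: c_4=-2.
Hence u(ξ,τ) = -2exp(-8τ)sin(4ξ).
Transform back: T(ξ,τ) = exp(2ξ)u(ξ,τ).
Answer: T(ξ, τ) = -2exp(2ξ)exp(-8τ)sin(4ξ)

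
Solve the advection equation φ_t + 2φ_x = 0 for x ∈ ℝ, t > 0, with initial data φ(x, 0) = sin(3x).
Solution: By method of characteristics (waves move right with speed 2):
Along characteristics x - 2t = const, φ is constant, so φ(x,t) = f(x - 2t) with f = φ(·, 0).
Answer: φ(x, t) = -sin(6t - 3x)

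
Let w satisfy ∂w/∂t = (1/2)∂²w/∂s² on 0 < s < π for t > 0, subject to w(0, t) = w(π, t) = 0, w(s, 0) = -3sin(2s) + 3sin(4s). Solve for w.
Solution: Separating variables: w = Σ c_n exp(-n²t/2) sin(ns). From w(s,0) = -3sin(2s) + 3sin(4s): c_2=-3, c_4=3.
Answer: w(s, t) = -3exp(-2t)sin(2s) + 3exp(-8t)sin(4s)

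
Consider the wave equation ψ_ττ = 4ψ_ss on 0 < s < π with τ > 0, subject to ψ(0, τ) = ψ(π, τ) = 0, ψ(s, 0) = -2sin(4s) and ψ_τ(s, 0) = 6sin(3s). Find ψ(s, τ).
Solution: Separating variables: ψ = Σ [A_n cos(ω_n τ) + B_n sin(ω_n τ)] sin(ns), ω_n = 2n. From ICs (B_n = velocity coefficient / ω_n): A_4=-2, B_3=1.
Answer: ψ(s, τ) = sin(3s)sin(6τ) - 2sin(4s)cos(8τ)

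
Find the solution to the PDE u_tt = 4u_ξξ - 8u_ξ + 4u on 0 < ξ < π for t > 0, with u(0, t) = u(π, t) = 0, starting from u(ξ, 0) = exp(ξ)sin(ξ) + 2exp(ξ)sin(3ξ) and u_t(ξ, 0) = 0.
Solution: Substitute u = exp(ξ)w, i.e. w = exp(-ξ)u.
By the product rule, u_ξ = exp(ξ)(w_ξ + w), u_ξξ = exp(ξ)(w_ξξ + 2w_ξ + w), u_tt = exp(ξ)w_tt.
Substituting into the PDE and dividing by exp(ξ): w_tt = 4(w_ξξ + 2w_ξ + w) - 8(w_ξ + w) + 4w.
The lower-order terms cancel, leaving the standard wave equation w_tt = 4w_ξξ.
Initial data for w: w(ξ,0) = exp(-ξ)u(ξ,0) = sin(ξ) + 2sin(3ξ); w_t(ξ,0) = exp(-ξ)u_t(ξ,0) = 0. The boundary conditions carry over: w(0,t) = w(π,t) = 0.
Solve for w:
  Using separation of variables w = X(ξ)T(t):
  Eigenfunctions: sin(nξ), n = 1, 2, 3, ...
  General solution: w(ξ, t) = Σ [A_n cos(2n t) + B_n sin(2n t)] sin(nξ)
  From w(ξ,0) = sin(ξ) + 2sin(3ξ): A_1=1, A_3=2. From w_t(ξ,0) = 0: all B_n = 0.
Hence w(ξ,t) = sin(ξ)cos(2t) + 2sin(3ξ)cos(6t).
Transform back: u(ξ,t) = exp(ξ)w(ξ,t).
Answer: u(ξ, t) = exp(ξ)sin(ξ)cos(2t) + 2exp(ξ)sin(3ξ)cos(6t)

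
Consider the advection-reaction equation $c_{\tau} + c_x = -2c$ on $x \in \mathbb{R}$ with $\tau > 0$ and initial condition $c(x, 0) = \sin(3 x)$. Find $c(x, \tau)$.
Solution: Substitute $c = e^{-2\tau}u$.
Then $c_{\tau} = e^{-2\tau}(u_{\tau} - 2u)$, $c_x = e^{-2\tau}u_x$; substituting and dividing by $e^{-2\tau}$, the lower-order terms cancel: $u_{\tau} + u_x = 0$ (standard advection equation).
Data for $u$: $u(x,0) = c(x,0) = \sin(3 x)$.
By characteristics ($dx/d\tau = 1$), $u(x,\tau) = f(x - \tau)$ with $f = u( \cdot , 0)$.
So $u(x,\tau) = \sin(3 x - 3 \tau)$, and $c(x,\tau) = e^{-2\tau}u(x,\tau)$.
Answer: $c(x, \tau) = - e^{-2 \tau} \sin(3 \tau - 3 x)$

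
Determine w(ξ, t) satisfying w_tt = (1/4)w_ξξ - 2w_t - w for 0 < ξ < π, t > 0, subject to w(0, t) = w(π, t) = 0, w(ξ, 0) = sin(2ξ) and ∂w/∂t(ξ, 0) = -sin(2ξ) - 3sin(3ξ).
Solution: Substitute w = exp(-t)u, i.e. u = exp(t)w.
By the product rule, w_t = exp(-t)(u_t - u), w_tt = exp(-t)(u_tt - 2u_t + u), w_ξξ = exp(-t)u_ξξ.
Substituting into the PDE and dividing by exp(-t): u_tt - 2u_t + u = (1/4)u_ξξ - 2(u_t - u) - u.
The lower-order terms cancel, leaving the standard wave equation u_tt = (1/4)u_ξξ.
Initial data for u: u(ξ,0) = w(ξ,0) = sin(2ξ); u_t(ξ,0) = w_t(ξ,0) + w(ξ,0) = -3sin(3ξ). The boundary conditions carry over: u(0,t) = u(π,t) = 0.
Solve for u:
  Using separation of variables u = X(ξ)T(t):
  Eigenfunctions: sin(nξ), n = 1, 2, 3, ...
  General solution: u(ξ, t) = Σ [A_n cos(n t/2) + B_n sin(n t/2)] sin(nξ)
  From u(ξ,0) = sin(2ξ): A_2=1. From u_t(ξ,0) = -3sin(3ξ), using u_t(ξ,0) = Σ ω_n B_n sin(nξ) with ω_n = n/2: B_3 = (-3)/(3/2) = -2.
Hence u(ξ,t) = -2sin(3t/2)sin(3ξ) + sin(2ξ)cos(t).
Transform back: w(ξ,t) = exp(-t)u(ξ,t).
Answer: w(ξ, t) = -2exp(-t)sin(3t/2)sin(3ξ) + exp(-t)sin(2ξ)cos(t)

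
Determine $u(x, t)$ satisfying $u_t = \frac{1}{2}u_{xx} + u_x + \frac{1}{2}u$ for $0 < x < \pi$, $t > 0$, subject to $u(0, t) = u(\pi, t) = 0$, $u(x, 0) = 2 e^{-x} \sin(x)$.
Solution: Substitute $u = e^{-x}w$, i.e. $w = e^{x}u$.
By the product rule, $u_x = e^{-x}(w_x - w)$, $u_{xx} = e^{-x}(w_{xx} - 2w_x + w)$, $u_t = e^{-x}w_t$.
Substituting into the PDE and dividing by $e^{-x}$: $w_t = \frac{1}{2}(w_{xx} - 2w_x + w) + (w_x - w) + \frac{1}{2}w$.
The lower-order terms cancel, leaving the standard heat equation $w_t = \frac{1}{2}w_{xx}$.
Initial data for $w$: $w(x,0) = e^{x}u(x,0) = 2 \sin(x)$. The boundary conditions carry over: $w(0,t) = w(\pi,t) = 0$.
Solve for $w$:
  Using separation of variables $w = X(x)T(t)$:
  Eigenfunctions: $\sin(nx)$, $n = 1, 2, 3, \ldots$
  General solution: $w(x, t) = \sum c_n \sin(nx) e^{-n^2 t/2}$
  Matching $w(x,0) = 2 \sin(x)$ term by term: $c_1=2$.
Hence $w(x,t) = 2 e^{-t/2} \sin(x)$.
Transform back: $u(x,t) = e^{-x}w(x,t)$.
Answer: $u(x, t) = 2 e^{-t/2} e^{-x} \sin(x)$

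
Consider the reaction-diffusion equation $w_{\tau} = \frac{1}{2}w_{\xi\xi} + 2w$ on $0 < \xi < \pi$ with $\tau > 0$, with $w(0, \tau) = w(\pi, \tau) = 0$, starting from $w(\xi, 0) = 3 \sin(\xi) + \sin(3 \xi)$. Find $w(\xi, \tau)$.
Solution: Substitute $w = e^{2\tau}u$, i.e. $u = e^{-2\tau}w$.
By the product rule, $w_{\tau} = e^{2\tau}(u_{\tau} + 2u)$, $w_{\xi\xi} = e^{2\tau}u_{\xi\xi}$.
Substituting into the PDE and dividing by $e^{2\tau}$: $u_{\tau} + 2u = \frac{1}{2}u_{\xi\xi} + 2u$.
The lower-order terms cancel, leaving the standard heat equation $u_{\tau} = \frac{1}{2}u_{\xi\xi}$.
Initial data for $u$: $u(\xi,0) = w(\xi,0) = 3 \sin(\xi) + \sin(3 \xi)$. The boundary conditions carry over: $u(0,\tau) = u(\pi,\tau) = 0$.
Solve for $u$:
  Using separation of variables $u = X(\xi)T(\tau)$:
  Eigenfunctions: $\sin(n\xi)$, $n = 1, 2, 3, \ldots$
  General solution: $u(\xi, \tau) = \sum c_n \sin(n\xi) e^{-n^2 \tau/2}$
  Matching $u(\xi,0) = 3 \sin(\xi) + \sin(3 \xi)$ term by term: $c_1=3, c_3=1$.
Hence $u(\xi,\tau) = 3 e^{-\tau/2} \sin(\xi) + e^{-9 \tau/2} \sin(3 \xi)$.
Transform back: $w(\xi,\tau) = e^{2\tau}u(\xi,\tau)$.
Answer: $w(\xi, \tau) = 3 e^{3 \tau/2} \sin(\xi) + e^{-5 \tau/2} \sin(3 \xi)$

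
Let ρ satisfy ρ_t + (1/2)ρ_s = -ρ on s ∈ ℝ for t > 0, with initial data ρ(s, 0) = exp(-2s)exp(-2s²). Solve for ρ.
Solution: Substitute ρ = exp(-2s)u.
Then ρ_s = exp(-2s)(u_s - 2u), ρ_t = exp(-2s)u_t; substituting and dividing by exp(-2s), the lower-order terms cancel: u_t + (1/2)u_s = 0 (standard advection equation).
Data for u: u(s,0) = exp(2s)ρ(s,0) = exp(-2s²).
By characteristics (ds/dt = 1/2), u(s,t) = f(s - (1/2)t) with f = u(·, 0).
So u(s,t) = exp(-2(s - t/2)²), and ρ(s,t) = exp(-2s)u(s,t).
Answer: ρ(s, t) = exp(-2s)exp(-2(s - t/2)²)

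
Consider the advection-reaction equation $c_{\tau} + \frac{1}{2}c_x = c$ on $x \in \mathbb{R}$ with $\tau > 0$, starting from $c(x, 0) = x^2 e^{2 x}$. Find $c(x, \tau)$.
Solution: Substitute $c = e^{2x}u$.
Then $c_x = e^{2x}(u_x + 2u)$, $c_{\tau} = e^{2x}u_{\tau}$; substituting and dividing by $e^{2x}$, the lower-order terms cancel: $u_{\tau} + \frac{1}{2}u_x = 0$ (standard advection equation).
Data for $u$: $u(x,0) = e^{-2x}c(x,0) = x^2$.
By characteristics ($dx/d\tau = 1/2$), $u(x,\tau) = f(x - \frac{1}{2}\tau)$ with $f = u( \cdot , 0)$.
So $u(x,\tau) = x^2 - x \tau + \frac{1}{4} \tau^2$, and $c(x,\tau) = e^{2x}u(x,\tau)$.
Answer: $c(x, \tau) = \frac{1}{4} \tau^2 e^{2 x} -  \tau x e^{2 x} + x^2 e^{2 x}$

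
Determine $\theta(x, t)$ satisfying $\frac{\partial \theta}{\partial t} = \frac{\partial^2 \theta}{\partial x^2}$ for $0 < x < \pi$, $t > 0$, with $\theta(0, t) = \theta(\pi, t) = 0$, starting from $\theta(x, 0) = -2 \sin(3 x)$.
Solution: Separating variables: $\theta = \sum c_n e^{-n^2t} \sin(nx)$. From $\theta(x,0) = -2 \sin(3 x)$: $c_3=-2$.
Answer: $\theta(x, t) = -2 e^{-9 t} \sin(3 x)$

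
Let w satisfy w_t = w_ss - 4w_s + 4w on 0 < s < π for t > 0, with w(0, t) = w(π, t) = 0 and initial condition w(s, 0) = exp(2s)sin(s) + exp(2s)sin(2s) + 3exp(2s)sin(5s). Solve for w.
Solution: Substitute w = exp(2s)u, i.e. u = exp(-2s)w.
By the product rule, w_s = exp(2s)(u_s + 2u), w_ss = exp(2s)(u_ss + 4u_s + 4u), w_t = exp(2s)u_t.
Substituting into the PDE and dividing by exp(2s): u_t = (u_ss + 4u_s + 4u) - 4(u_s + 2u) + 4u.
The lower-order terms cancel, leaving the standard heat equation u_t = u_ss.
Initial data for u: u(s,0) = exp(-2s)w(s,0) = sin(s) + sin(2s) + 3sin(5s). The boundary conditions carry over: u(0,t) = u(π,t) = 0.
Solve for u:
  Using separation of variables u = X(s)T(t):
  Eigenfunctions: sin(ns), n = 1, 2, 3, ...
  General solution: u(s, t) = Σ c_n sin(ns) exp(-n² t)
  Matching u(s,0) = sin(s) + sin(2s) + 3sin(5s) term by term: c_1=1, c_2=1, c_5=3.
Hence u(s,t) = exp(-t)sin(s) + exp(-4t)sin(2s) + 3exp(-25t)sin(5s).
Transform back: w(s,t) = exp(2s)u(s,t).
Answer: w(s, t) = exp(2s)exp(-t)sin(s) + exp(2s)exp(-4t)sin(2s) + 3exp(2s)exp(-25t)sin(5s)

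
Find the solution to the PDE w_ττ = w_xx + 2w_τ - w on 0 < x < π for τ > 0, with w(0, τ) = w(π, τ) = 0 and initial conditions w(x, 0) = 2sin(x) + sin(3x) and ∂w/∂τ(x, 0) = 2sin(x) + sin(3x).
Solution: Substitute w = exp(τ)u, i.e. u = exp(-τ)w.
By the product rule, w_τ = exp(τ)(u_τ + u), w_ττ = exp(τ)(u_ττ + 2u_τ + u), w_xx = exp(τ)u_xx.
Substituting into the PDE and dividing by exp(τ): u_ττ + 2u_τ + u = u_xx + 2(u_τ + u) - u.
The lower-order terms cancel, leaving the standard wave equation u_ττ = u_xx.
Initial data for u: u(x,0) = w(x,0) = 2sin(x) + sin(3x); u_τ(x,0) = w_τ(x,0) - w(x,0) = 0. The boundary conditions carry over: u(0,τ) = u(π,τ) = 0.
Solve for u:
  Using separation of variables u = X(x)T(τ):
  Eigenfunctions: sin(nx), n = 1, 2, 3, ...
  General solution: u(x, τ) = Σ [A_n cos(n τ) + B_n sin(n τ)] sin(nx)
  From u(x,0) = 2sin(x) + sin(3x): A_1=2, A_3=1. From u_τ(x,0) = 0: all B_n = 0.
Hence u(x,τ) = 2sin(x)cos(τ) + sin(3x)cos(3τ).
Transform back: w(x,τ) = exp(τ)u(x,τ).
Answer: w(x, τ) = 2exp(τ)sin(x)cos(τ) + exp(τ)sin(3x)cos(3τ)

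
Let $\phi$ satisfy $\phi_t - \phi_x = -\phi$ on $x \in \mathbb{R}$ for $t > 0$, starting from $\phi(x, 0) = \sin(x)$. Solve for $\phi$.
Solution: Substitute $\phi = e^{-t}u$, i.e. $u = e^{t}\phi$.
By the product rule, $\phi_t = e^{-t}(u_t - u)$, $\phi_x = e^{-t}u_x$.
Substituting into the PDE and dividing by $e^{-t}$: $u_t - u - u_x = -u$.
The lower-order terms cancel, leaving the standard advection equation $u_t - u_x = 0$.
Initial data for $u$: $u(x,0) = \phi(x,0) = \sin(x)$.
Solve for $u$:
  By method of characteristics (waves move left with speed 1):
  Along characteristics $x + t =$ const, $u$ is constant, so $u(x,t) = f(x + t)$ with $f = u( \cdot , 0)$.
Hence $u(x,t) = \sin(t + x)$.
Transform back: $\phi(x,t) = e^{-t}u(x,t)$.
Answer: $\phi(x, t) = e^{-t} \sin(t + x)$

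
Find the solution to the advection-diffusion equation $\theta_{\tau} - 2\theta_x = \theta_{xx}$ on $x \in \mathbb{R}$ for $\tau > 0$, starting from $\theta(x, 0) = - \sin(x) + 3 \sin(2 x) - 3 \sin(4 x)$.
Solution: Moving frame: $\eta = x + 2\tau$, $\sigma = \tau$, $\theta = u(\eta,\sigma)$, so $\theta_{\tau} = u_{\sigma} + 2u_{\eta}$ and $\theta_{xx} = u_{\eta\eta}$.
Hence $\theta_{\tau} - 2\theta_x = u_{\sigma}$ and the PDE becomes the heat equation $u_{\sigma} = u_{\eta\eta}$ on $\eta \in \mathbb{R}$.
Initial data: $u(\eta,0) = \theta(\eta,0) = - \sin(\eta) + 3 \sin(2 \eta) - 3 \sin(4 \eta)$. Each mode $\sin(n\eta)$ decays as $e^{-n^2\sigma}$ on $\mathbb{R}$, so $u(\eta,\sigma) = \sum c_n e^{-n^2\sigma} \sin(n\eta)$ with $c_1=-1, c_2=3, c_4=-3$: $u(\eta,\sigma) = - e^{-\sigma} \sin(\eta) + 3 e^{-4 \sigma} \sin(2 \eta) - 3 e^{-16 \sigma} \sin(4 \eta)$.
Substituting back: $\theta(x,\tau) = u(x + 2\tau, \tau)$.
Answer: $\theta(x, \tau) = - e^{-\tau} \sin(2 \tau + x) + 3 e^{-4 \tau} \sin(4 \tau + 2 x) - 3 e^{-16 \tau} \sin(8 \tau + 4 x)$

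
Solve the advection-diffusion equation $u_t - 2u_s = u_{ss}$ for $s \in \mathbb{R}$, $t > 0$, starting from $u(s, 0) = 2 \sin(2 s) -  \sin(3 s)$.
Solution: Moving frame: $\eta = s + 2t$, $\sigma = t$, $u = w(\eta,\sigma)$, so $u_t = w_{\sigma} + 2w_{\eta}$ and $u_{ss} = w_{\eta\eta}$.
Hence $u_t - 2u_s = w_{\sigma}$ and the PDE becomes the heat equation $w_{\sigma} = w_{\eta\eta}$ on $\eta \in \mathbb{R}$.
Initial data: $w(\eta,0) = u(\eta,0) = 2 \sin(2 \eta) - \sin(3 \eta)$. Each mode $\sin(n\eta)$ decays as $e^{-n^2\sigma}$ on $\mathbb{R}$, so $w(\eta,\sigma) = \sum c_n e^{-n^2\sigma} \sin(n\eta)$ with $c_2=2, c_3=-1$: $w(\eta,\sigma) = 2 e^{-4 \sigma} \sin(2 \eta) - e^{-9 \sigma} \sin(3 \eta)$.
Substituting back: $u(s,t) = w(s + 2t, t)$.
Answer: $u(s, t) = 2 e^{-4 t} \sin(2 s + 4 t) -  e^{-9 t} \sin(3 s + 6 t)$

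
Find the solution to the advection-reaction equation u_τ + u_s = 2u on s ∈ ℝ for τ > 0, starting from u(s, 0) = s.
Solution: Substitute u = exp(2τ)w.
Then u_τ = exp(2τ)(w_τ + 2w), u_s = exp(2τ)w_s; substituting and dividing by exp(2τ), the lower-order terms cancel: w_τ + w_s = 0 (standard advection equation).
Data for w: w(s,0) = u(s,0) = s.
By characteristics (ds/dτ = 1), w(s,τ) = f(s - τ) with f = w(·, 0).
So w(s,τ) = s - τ, and u(s,τ) = exp(2τ)w(s,τ).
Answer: u(s, τ) = sexp(2τ) - τexp(2τ)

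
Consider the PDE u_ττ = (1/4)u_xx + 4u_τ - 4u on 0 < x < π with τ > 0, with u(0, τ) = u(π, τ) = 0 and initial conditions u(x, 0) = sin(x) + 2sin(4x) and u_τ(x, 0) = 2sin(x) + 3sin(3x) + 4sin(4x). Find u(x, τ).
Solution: Substitute u = exp(2τ)w, i.e. w = exp(-2τ)u.
By the product rule, u_τ = exp(2τ)(w_τ + 2w), u_ττ = exp(2τ)(w_ττ + 4w_τ + 4w), u_xx = exp(2τ)w_xx.
Substituting into the PDE and dividing by exp(2τ): w_ττ + 4w_τ + 4w = (1/4)w_xx + 4(w_τ + 2w) - 4w.
The lower-order terms cancel, leaving the standard wave equation w_ττ = (1/4)w_xx.
Initial data for w: w(x,0) = u(x,0) = sin(x) + 2sin(4x); w_τ(x,0) = u_τ(x,0) - 2u(x,0) = 3sin(3x). The boundary conditions carry over: w(0,τ) = w(π,τ) = 0.
Solve for w:
  Using separation of variables w = X(x)T(τ):
  Eigenfunctions: sin(nx), n = 1, 2, 3, ...
  General solution: w(x, τ) = Σ [A_n cos(n τ/2) + B_n sin(n τ/2)] sin(nx)
  From w(x,0) = sin(x) + 2sin(4x): A_1=1, A_4=2. From w_τ(x,0) = 3sin(3x), using w_τ(x,0) = Σ ω_n B_n sin(nx) with ω_n = n/2: B_3 = 3/(3/2) = 2.
Hence w(x,τ) = sin(x)cos(τ/2) + 2sin(3x)sin(3τ/2) + 2sin(4x)cos(2τ).
Transform back: u(x,τ) = exp(2τ)w(x,τ).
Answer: u(x, τ) = exp(2τ)sin(x)cos(τ/2) + 2exp(2τ)sin(3x)sin(3τ/2) + 2exp(2τ)sin(4x)cos(2τ)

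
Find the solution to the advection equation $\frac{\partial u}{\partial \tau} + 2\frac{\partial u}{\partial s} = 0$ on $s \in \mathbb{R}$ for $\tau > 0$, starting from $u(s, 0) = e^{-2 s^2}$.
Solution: By characteristics ($ds/d\tau = 2$), $u(s,\tau) = f(s - 2\tau)$ with $f = u( \cdot , 0)$.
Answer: $u(s, \tau) = e^{-2 (-2 \tau + s)^2}$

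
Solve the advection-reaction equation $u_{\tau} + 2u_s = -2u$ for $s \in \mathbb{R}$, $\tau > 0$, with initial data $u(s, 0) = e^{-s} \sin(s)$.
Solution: Substitute $u = e^{-s}w$.
Then $u_s = e^{-s}(w_s - w)$, $u_{\tau} = e^{-s}w_{\tau}$; substituting and dividing by $e^{-s}$, the lower-order terms cancel: $w_{\tau} + 2w_s = 0$ (standard advection equation).
Data for $w$: $w(s,0) = e^{s}u(s,0) = \sin(s)$.
By characteristics ($ds/d\tau = 2$), $w(s,\tau) = f(s - 2\tau)$ with $f = w( \cdot , 0)$.
So $w(s,\tau) = \sin(s - 2 \tau)$, and $u(s,\tau) = e^{-s}w(s,\tau)$.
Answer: $u(s, \tau) = - e^{-s} \sin(2 \tau - s)$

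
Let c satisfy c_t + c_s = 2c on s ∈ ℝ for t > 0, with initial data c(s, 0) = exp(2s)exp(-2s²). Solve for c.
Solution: Substitute c = exp(2s)u, i.e. u = exp(-2s)c.
By the product rule, c_s = exp(2s)(u_s + 2u), c_t = exp(2s)u_t.
Substituting into the PDE and dividing by exp(2s): u_t + (u_s + 2u) = 2u.
The lower-order terms cancel, leaving the standard advection equation u_t + u_s = 0.
Initial data for u: u(s,0) = exp(-2s)c(s,0) = exp(-2s²).
Solve for u:
  By method of characteristics (waves move right with speed 1):
  Along characteristics s - t = const, u is constant, so u(s,t) = f(s - t) with f = u(·, 0).
Hence u(s,t) = exp(-2(s - t)²).
Transform back: c(s,t) = exp(2s)u(s,t).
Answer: c(s, t) = exp(2s)exp(-2(s - t)²)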